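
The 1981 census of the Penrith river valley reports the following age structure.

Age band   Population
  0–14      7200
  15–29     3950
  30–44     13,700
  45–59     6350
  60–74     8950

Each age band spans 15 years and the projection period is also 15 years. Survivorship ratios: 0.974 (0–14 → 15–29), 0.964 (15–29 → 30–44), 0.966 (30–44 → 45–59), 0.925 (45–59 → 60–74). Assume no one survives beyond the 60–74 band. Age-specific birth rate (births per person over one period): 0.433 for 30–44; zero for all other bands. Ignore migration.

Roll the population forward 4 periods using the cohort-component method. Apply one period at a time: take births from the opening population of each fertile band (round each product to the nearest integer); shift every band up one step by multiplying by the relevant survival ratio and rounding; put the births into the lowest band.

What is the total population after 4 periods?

Let band 1 be 0–14 through band 5 = 60–74.
After projecting period 1:
Births: 13700 × 0.433 = 5932
Band 2: 7200 × 0.974 = 7013
Band 3: 3950 × 0.964 = 3808
Band 4: 13700 × 0.966 = 13234
Band 5: 6350 × 0.925 = 5874
End of period: [5932, 7013, 3808, 13234, 5874]
After projecting period 2:
Births: 3808 × 0.433 = 1649
Band 2: 5932 × 0.974 = 5778
Band 3: 7013 × 0.964 = 6761
Band 4: 3808 × 0.966 = 3679
Band 5: 13234 × 0.925 = 12241
End of period: [1649, 5778, 6761, 3679, 12241]
After projecting period 3:
Births: 6761 × 0.433 = 2928
Band 2: 1649 × 0.974 = 1606
Band 3: 5778 × 0.964 = 5570
Band 4: 6761 × 0.966 = 6531
Band 5: 3679 × 0.925 = 3403
End of period: [2928, 1606, 5570, 6531, 3403]
After projecting period 4:
Births: 5570 × 0.433 = 2412
Band 2: 2928 × 0.974 = 2852
Band 3: 1606 × 0.964 = 1548
Band 4: 5570 × 0.966 = 5381
Band 5: 6531 × 0.925 = 6041
End of period: [2412, 2852, 1548, 5381, 6041]
Total after period 4: 2412 + 2852 + 1548 + 5381 + 6041 = 18234

18234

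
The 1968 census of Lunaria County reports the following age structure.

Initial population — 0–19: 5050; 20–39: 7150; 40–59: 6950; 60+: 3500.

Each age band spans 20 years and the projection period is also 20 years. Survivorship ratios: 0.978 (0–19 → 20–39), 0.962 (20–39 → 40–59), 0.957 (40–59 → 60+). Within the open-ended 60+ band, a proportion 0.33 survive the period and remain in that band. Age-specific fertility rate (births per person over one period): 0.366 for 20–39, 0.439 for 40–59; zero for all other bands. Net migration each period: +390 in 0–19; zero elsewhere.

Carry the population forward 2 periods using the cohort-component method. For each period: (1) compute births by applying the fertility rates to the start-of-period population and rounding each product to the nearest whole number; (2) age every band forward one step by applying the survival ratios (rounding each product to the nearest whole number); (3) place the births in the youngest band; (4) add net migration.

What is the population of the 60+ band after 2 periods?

[period 1]
Births: 7150 × 0.366 = 2617  |  6950 × 0.439 = 3051 — total 5668
20–39: 5050 × 0.978 = 4939
40–59: 7150 × 0.962 = 6878
60+: 6950 × 0.957 + 3500 × 0.33 = 6651 + 1155 = 7806
Net migration: 0–19 + 390 → 6058
Giving 6058 / 4939 / 6878 / 7806.
[period 2]
Births: 4939 × 0.366 = 1808  |  6878 × 0.439 = 3019 — total 4827
20–39: 6058 × 0.978 = 5925
40–59: 4939 × 0.962 = 4751
60+: 6878 × 0.957 + 7806 × 0.33 = 6582 + 2576 = 9158
Net migration: 0–19 + 390 → 5217
Giving 5217 / 5925 / 4751 / 9158.

9158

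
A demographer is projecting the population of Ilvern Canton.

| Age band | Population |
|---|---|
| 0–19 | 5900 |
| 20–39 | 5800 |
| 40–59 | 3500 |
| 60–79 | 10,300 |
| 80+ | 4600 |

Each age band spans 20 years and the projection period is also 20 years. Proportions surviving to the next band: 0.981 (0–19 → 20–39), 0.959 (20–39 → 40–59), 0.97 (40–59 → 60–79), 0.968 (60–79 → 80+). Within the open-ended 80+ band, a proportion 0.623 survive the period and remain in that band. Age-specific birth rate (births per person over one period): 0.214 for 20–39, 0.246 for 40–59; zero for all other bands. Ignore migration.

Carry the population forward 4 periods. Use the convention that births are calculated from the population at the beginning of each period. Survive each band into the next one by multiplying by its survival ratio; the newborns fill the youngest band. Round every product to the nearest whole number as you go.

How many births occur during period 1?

2102

Period 1:
Births: 5800 × 0.214 = 1241  |  3500 × 0.246 = 861 → total 2102
20–39: 5900 × 0.981 = 5788
40–59: 5800 × 0.959 = 5562
60–79: 3500 × 0.97 = 3395
80+: 10300 × 0.968 + 4600 × 0.623 = 9970 + 2866 = 12836
Population now: 0–19=2102, 20–39=5788, 40–59=5562, 60–79=3395, 80+=12836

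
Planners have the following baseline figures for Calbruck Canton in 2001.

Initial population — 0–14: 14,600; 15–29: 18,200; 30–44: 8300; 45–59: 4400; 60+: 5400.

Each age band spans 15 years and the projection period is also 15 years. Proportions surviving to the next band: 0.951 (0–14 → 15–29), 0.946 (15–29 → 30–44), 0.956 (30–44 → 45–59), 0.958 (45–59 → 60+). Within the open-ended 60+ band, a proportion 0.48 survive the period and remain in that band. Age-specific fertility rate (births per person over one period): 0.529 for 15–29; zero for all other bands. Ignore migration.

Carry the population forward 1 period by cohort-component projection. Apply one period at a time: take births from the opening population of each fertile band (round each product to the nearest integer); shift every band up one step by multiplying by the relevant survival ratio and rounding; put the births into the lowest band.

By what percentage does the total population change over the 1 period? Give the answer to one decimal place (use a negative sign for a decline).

Period 1:
Births: 18200 × 0.529 = 9628
15–29: 14600 × 0.951 = 13885
30–44: 18200 × 0.946 = 17217
45–59: 8300 × 0.956 = 7935
60+: 4400 × 0.958 + 5400 × 0.48 = 4215 + 2592 = 6807
End of period: [9628, 13885, 17217, 7935, 6807]
Total: 50900 → 55472; change = 4572; percentage change = 9.0%

9.0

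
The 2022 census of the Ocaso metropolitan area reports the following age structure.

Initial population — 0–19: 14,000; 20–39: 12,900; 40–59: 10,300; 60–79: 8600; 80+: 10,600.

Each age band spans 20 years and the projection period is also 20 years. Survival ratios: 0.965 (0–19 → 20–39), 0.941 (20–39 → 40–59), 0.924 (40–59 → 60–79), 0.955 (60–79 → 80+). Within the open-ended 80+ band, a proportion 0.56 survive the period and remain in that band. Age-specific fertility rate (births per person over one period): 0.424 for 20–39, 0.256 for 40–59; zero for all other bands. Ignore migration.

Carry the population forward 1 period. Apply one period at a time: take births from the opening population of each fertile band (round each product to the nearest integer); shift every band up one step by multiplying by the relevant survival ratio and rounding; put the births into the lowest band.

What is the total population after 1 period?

Period 1.
Births: 12900 * 0.424 = 5470  |  10300 * 0.256 = 2637 → 8107
20–39: 14000 * 0.965 = 13510
40–59: 12900 * 0.941 = 12139
60–79: 10300 * 0.924 = 9517
80+: 8600 * 0.955 + 10600 * 0.56 = 8213 + 5936 = 14149
Population now: 0–19=8107, 20–39=13510, 40–59=12139, 60–79=9517, 80+=14149
Total after period 1: 8107 + 13510 + 12139 + 9517 + 14149 = 57422

57422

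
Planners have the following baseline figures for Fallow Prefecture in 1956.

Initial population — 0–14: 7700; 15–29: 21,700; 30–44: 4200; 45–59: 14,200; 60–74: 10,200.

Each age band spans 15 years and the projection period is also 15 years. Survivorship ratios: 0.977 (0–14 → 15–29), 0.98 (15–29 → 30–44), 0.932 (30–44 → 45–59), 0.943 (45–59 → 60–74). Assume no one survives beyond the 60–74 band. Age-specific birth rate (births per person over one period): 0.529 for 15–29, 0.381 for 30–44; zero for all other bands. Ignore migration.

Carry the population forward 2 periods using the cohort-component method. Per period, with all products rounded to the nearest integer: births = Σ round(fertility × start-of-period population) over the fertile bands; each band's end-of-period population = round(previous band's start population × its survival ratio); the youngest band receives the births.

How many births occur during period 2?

After projecting period 1:
Births: 21700 × 0.529 = 11479 ; 4200 × 0.381 = 1600 — total 13079
15–29: 7700 × 0.977 = 7523
30–44: 21700 × 0.98 = 21266
45–59: 4200 × 0.932 = 3914
60–74: 14200 × 0.943 = 13391
Population now: 0–14=13079, 15–29=7523, 30–44=21266, 45–59=3914, 60–74=13391
After projecting period 2:
Births: 7523 × 0.529 = 3980 ; 21266 × 0.381 = 8102 — total 12082
15–29: 13079 × 0.977 = 12778
30–44: 7523 × 0.98 = 7373
45–59: 21266 × 0.932 = 19820
60–74: 3914 × 0.943 = 3691
Population now: 0–14=12082, 15–29=12778, 30–44=7373, 45–59=19820, 60–74=3691

12082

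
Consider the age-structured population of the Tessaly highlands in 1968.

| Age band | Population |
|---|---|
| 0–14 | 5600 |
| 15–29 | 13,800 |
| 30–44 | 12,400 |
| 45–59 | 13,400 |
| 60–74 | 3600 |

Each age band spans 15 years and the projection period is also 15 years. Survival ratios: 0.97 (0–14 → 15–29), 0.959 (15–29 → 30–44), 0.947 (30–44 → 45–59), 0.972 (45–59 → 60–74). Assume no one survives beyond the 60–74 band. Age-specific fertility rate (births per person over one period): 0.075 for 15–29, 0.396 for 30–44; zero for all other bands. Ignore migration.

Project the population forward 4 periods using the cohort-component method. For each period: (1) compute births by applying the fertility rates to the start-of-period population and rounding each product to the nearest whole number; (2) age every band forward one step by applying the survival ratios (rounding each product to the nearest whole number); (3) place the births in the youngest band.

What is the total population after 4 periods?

20309

(Groups numbered youngest = 1 to oldest = 5.)
Period 1.
Births: 13800 × 0.075 = 1035  |  12400 × 0.396 = 4910 → total 5945
Group 2: 5600 × 0.97 = 5432
Group 3: 13800 × 0.959 = 13234
Group 4: 12400 × 0.947 = 11743
Group 5: 13400 × 0.972 = 13025
Giving 5945 / 5432 / 13234 / 11743 / 13025.
Period 2.
Births: 5432 × 0.075 = 407  |  13234 × 0.396 = 5241 → total 5648
Group 2: 5945 × 0.97 = 5767
Group 3: 5432 × 0.959 = 5209
Group 4: 13234 × 0.947 = 12533
Group 5: 11743 × 0.972 = 11414
Giving 5648 / 5767 / 5209 / 12533 / 11414.
Period 3.
Births: 5767 × 0.075 = 433  |  5209 × 0.396 = 2063 → total 2496
Group 2: 5648 × 0.97 = 5479
Group 3: 5767 × 0.959 = 5531
Group 4: 5209 × 0.947 = 4933
Group 5: 12533 × 0.972 = 12182
Giving 2496 / 5479 / 5531 / 4933 / 12182.
Period 4.
Births: 5479 × 0.075 = 411  |  5531 × 0.396 = 2190 → total 2601
Group 2: 2496 × 0.97 = 2421
Group 3: 5479 × 0.959 = 5254
Group 4: 5531 × 0.947 = 5238
Group 5: 4933 × 0.972 = 4795
Giving 2601 / 2421 / 5254 / 5238 / 4795.
Total after period 4: 2601 + 2421 + 5254 + 5238 + 4795 = 20309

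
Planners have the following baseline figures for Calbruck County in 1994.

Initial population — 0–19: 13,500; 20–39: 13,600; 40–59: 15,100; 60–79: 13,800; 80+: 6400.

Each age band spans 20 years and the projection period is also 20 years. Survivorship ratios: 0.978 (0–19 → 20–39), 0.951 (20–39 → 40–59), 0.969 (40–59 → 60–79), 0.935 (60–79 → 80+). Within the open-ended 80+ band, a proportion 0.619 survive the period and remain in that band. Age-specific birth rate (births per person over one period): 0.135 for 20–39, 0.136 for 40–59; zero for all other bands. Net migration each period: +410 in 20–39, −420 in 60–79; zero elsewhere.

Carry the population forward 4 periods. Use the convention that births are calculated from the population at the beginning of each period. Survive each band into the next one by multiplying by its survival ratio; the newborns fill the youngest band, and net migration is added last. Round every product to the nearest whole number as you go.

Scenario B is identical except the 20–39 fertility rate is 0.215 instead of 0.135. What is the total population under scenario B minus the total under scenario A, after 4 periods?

3225

(Groups numbered youngest = 1 to oldest = 5.)
Period 1:
Births: 13600 × 0.135 = 1836, 15100 × 0.136 = 2054 — total 3890
Group 2: 13500 × 0.978 = 13203
Group 3: 13600 × 0.951 = 12934
Group 4: 15100 × 0.969 = 14632
Group 5: 13800 × 0.935 + 6400 × 0.619 = 12903 + 3962 = 16865
Net migration: Group 2 + 410 → 13613; Group 4 − 420 → 14212
Population now: 0–19=3890, 20–39=13613, 40–59=12934, 60–79=14212, 80+=16865
Period 2:
Births: 13613 × 0.135 = 1838, 12934 × 0.136 = 1759 — total 3597
Group 2: 3890 × 0.978 = 3804
Group 3: 13613 × 0.951 = 12946
Group 4: 12934 × 0.969 = 12533
Group 5: 14212 × 0.935 + 16865 × 0.619 = 13288 + 10439 = 23727
Net migration: Group 2 + 410 → 4214; Group 4 − 420 → 12113
Population now: 0–19=3597, 20–39=4214, 40–59=12946, 60–79=12113, 80+=23727
Period 3:
Births: 4214 × 0.135 = 569, 12946 × 0.136 = 1761 — total 2330
Group 2: 3597 × 0.978 = 3518
Group 3: 4214 × 0.951 = 4008
Group 4: 12946 × 0.969 = 12545
Group 5: 12113 × 0.935 + 23727 × 0.619 = 11326 + 14687 = 26013
Net migration: Group 2 + 410 → 3928; Group 4 − 420 → 12125
Population now: 0–19=2330, 20–39=3928, 40–59=4008, 60–79=12125, 80+=26013
Period 4:
Births: 3928 × 0.135 = 530, 4008 × 0.136 = 545 — total 1075
Group 2: 2330 × 0.978 = 2279
Group 3: 3928 × 0.951 = 3736
Group 4: 4008 × 0.969 = 3884
Group 5: 12125 × 0.935 + 26013 × 0.619 = 11337 + 16102 = 27439
Net migration: Group 2 + 410 → 2689; Group 4 − 420 → 3464
Population now: 0–19=1075, 20–39=2689, 40–59=3736, 60–79=3464, 80+=27439
Scenario A total after 4 periods: 38403
Scenario B projection —
Period 1:
Births: 13600 × 0.215 = 2924, 15100 × 0.136 = 2054 — total 4978
Group 2: 13500 × 0.978 = 13203
Group 3: 13600 × 0.951 = 12934
Group 4: 15100 × 0.969 = 14632
Group 5: 13800 × 0.935 + 6400 × 0.619 = 12903 + 3962 = 16865
Net migration: Group 2 + 410 → 13613; Group 4 − 420 → 14212
Population now: 0–19=4978, 20–39=13613, 40–59=12934, 60–79=14212, 80+=16865
Period 2:
Births: 13613 × 0.215 = 2927, 12934 × 0.136 = 1759 — total 4686
Group 2: 4978 × 0.978 = 4868
Group 3: 13613 × 0.951 = 12946
Group 4: 12934 × 0.969 = 12533
Group 5: 14212 × 0.935 + 16865 × 0.619 = 13288 + 10439 = 23727
Net migration: Group 2 + 410 → 5278; Group 4 − 420 → 12113
Population now: 0–19=4686, 20–39=5278, 40–59=12946, 60–79=12113, 80+=23727
Period 3:
Births: 5278 × 0.215 = 1135, 12946 × 0.136 = 1761 — total 2896
Group 2: 4686 × 0.978 = 4583
Group 3: 5278 × 0.951 = 5019
Group 4: 12946 × 0.969 = 12545
Group 5: 12113 × 0.935 + 23727 × 0.619 = 11326 + 14687 = 26013
Net migration: Group 2 + 410 → 4993; Group 4 − 420 → 12125
Population now: 0–19=2896, 20–39=4993, 40–59=5019, 60–79=12125, 80+=26013
Period 4:
Births: 4993 × 0.215 = 1073, 5019 × 0.136 = 683 — total 1756
Group 2: 2896 × 0.978 = 2832
Group 3: 4993 × 0.951 = 4748
Group 4: 5019 × 0.969 = 4863
Group 5: 12125 × 0.935 + 26013 × 0.619 = 11337 + 16102 = 27439
Net migration: Group 2 + 410 → 3242; Group 4 − 420 → 4443
Population now: 0–19=1756, 20–39=3242, 40–59=4748, 60–79=4443, 80+=27439
Scenario B total after 4 periods: 41628
Difference B − A = 41628 − 38403 = 3225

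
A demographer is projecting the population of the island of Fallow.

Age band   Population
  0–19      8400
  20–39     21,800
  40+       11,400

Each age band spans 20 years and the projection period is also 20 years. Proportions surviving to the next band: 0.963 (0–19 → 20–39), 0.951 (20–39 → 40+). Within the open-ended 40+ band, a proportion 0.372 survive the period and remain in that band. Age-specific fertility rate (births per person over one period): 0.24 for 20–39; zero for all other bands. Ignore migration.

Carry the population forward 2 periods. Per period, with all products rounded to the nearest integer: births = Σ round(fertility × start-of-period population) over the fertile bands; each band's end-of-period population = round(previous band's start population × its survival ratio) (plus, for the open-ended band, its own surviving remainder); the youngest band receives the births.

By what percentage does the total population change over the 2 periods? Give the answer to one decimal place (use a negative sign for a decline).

-42.4

[period 1]
Births: 21800 × 0.24 = 5232
20–39: 8400 × 0.963 = 8089
40+: 21800 × 0.951 + 11400 × 0.372 = 20732 + 4241 = 24973
End of period: [5232, 8089, 24973]
[period 2]
Births: 8089 × 0.24 = 1941
20–39: 5232 × 0.963 = 5038
40+: 8089 × 0.951 + 24973 × 0.372 = 7693 + 9290 = 16983
End of period: [1941, 5038, 16983]
Total: 41600 → 23962; change = -17638; percentage change = -42.4%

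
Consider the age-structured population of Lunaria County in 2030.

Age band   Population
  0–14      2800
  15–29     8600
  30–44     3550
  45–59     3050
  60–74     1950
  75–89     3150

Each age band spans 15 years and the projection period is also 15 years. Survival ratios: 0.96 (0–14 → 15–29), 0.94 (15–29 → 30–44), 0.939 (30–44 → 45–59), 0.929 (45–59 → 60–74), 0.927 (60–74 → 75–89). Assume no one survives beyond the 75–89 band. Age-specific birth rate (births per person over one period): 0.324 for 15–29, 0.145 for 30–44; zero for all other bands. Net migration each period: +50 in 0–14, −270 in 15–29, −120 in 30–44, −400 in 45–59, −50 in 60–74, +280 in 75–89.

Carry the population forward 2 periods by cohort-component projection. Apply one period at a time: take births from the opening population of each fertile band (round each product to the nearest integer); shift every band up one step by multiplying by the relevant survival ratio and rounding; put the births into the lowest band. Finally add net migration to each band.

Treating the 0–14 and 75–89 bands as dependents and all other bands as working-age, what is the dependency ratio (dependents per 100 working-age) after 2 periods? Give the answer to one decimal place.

32.6

— Period 1 —
Births: 8600 × 0.324 = 2786 ; 3550 × 0.145 = 515 — total 3301
15–29: 2800 × 0.96 = 2688
30–44: 8600 × 0.94 = 8084
45–59: 3550 × 0.939 = 3333
60–74: 3050 × 0.929 = 2833
75–89: 1950 × 0.927 = 1808
Net migration: 0–14 + 50 → 3351; 15–29 − 270 → 2418; 30–44 − 120 → 7964; 45–59 − 400 → 2933; 60–74 − 50 → 2783; 75–89 + 280 → 2088
Giving 3351 / 2418 / 7964 / 2933 / 2783 / 2088.
— Period 2 —
Births: 2418 × 0.324 = 783 ; 7964 × 0.145 = 1155 — total 1938
15–29: 3351 × 0.96 = 3217
30–44: 2418 × 0.94 = 2273
45–59: 7964 × 0.939 = 7478
60–74: 2933 × 0.929 = 2725
75–89: 2783 × 0.927 = 2580
Net migration: 0–14 + 50 → 1988; 15–29 − 270 → 2947; 30–44 − 120 → 2153; 45–59 − 400 → 7078; 60–74 − 50 → 2675; 75–89 + 280 → 2860
Giving 1988 / 2947 / 2153 / 7078 / 2675 / 2860.
Dependents (band 0–14 + band 75–89) = 1988 + 2860 = 4848; working-age = 14853; ratio = 4848/14853 × 100 = 32.6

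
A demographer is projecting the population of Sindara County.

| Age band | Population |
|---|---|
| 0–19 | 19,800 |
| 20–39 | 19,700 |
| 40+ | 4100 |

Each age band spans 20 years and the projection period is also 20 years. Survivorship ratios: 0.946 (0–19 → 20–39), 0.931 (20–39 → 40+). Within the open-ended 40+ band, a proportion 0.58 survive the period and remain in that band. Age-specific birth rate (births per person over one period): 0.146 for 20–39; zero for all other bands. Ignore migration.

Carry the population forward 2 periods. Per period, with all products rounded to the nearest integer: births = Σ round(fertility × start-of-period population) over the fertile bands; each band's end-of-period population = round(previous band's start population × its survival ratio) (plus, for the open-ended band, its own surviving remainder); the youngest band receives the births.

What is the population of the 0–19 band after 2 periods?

Call the bands 1 to 3, youngest first.
[period 1]
Births: 19700 * 0.146 = 2876
Band 2: 19800 * 0.946 = 18731
Band 3: 19700 * 0.931 + 4100 * 0.58 = 18341 + 2378 = 20719
End of period: [2876, 18731, 20719]
[period 2]
Births: 18731 * 0.146 = 2735
Band 2: 2876 * 0.946 = 2721
Band 3: 18731 * 0.931 + 20719 * 0.58 = 17439 + 12017 = 29456
End of period: [2735, 2721, 29456]

2735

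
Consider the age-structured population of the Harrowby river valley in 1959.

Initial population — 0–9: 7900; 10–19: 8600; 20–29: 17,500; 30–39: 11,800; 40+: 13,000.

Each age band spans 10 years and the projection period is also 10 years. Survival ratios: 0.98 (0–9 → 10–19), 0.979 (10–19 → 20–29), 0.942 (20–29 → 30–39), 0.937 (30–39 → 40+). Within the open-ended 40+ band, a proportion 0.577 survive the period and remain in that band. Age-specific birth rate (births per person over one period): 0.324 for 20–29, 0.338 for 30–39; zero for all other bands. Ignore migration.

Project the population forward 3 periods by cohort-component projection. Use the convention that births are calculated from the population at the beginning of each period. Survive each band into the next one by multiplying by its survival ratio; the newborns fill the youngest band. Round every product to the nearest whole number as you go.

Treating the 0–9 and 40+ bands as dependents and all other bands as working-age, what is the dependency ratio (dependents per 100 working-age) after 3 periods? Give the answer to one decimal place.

Period 1.
Births: 17500 × 0.324 = 5670  |  11800 × 0.338 = 3988 — total 9658
10–19: 7900 × 0.98 = 7742
20–29: 8600 × 0.979 = 8419
30–39: 17500 × 0.942 = 16485
40+: 11800 × 0.937 + 13000 × 0.577 = 11057 + 7501 = 18558
→ [9658, 7742, 8419, 16485, 18558]
Period 2.
Births: 8419 × 0.324 = 2728  |  16485 × 0.338 = 5572 — total 8300
10–19: 9658 × 0.98 = 9465
20–29: 7742 × 0.979 = 7579
30–39: 8419 × 0.942 = 7931
40+: 16485 × 0.937 + 18558 × 0.577 = 15446 + 10708 = 26154
→ [8300, 9465, 7579, 7931, 26154]
Period 3.
Births: 7579 × 0.324 = 2456  |  7931 × 0.338 = 2681 — total 5137
10–19: 8300 × 0.98 = 8134
20–29: 9465 × 0.979 = 9266
30–39: 7579 × 0.942 = 7139
40+: 7931 × 0.937 + 26154 × 0.577 = 7431 + 15091 = 22522
→ [5137, 8134, 9266, 7139, 22522]
Dependents (band 0–9 + band 40+) = 5137 + 22522 = 27659; working-age = 24539; ratio = 27659/24539 × 100 = 112.7

112.7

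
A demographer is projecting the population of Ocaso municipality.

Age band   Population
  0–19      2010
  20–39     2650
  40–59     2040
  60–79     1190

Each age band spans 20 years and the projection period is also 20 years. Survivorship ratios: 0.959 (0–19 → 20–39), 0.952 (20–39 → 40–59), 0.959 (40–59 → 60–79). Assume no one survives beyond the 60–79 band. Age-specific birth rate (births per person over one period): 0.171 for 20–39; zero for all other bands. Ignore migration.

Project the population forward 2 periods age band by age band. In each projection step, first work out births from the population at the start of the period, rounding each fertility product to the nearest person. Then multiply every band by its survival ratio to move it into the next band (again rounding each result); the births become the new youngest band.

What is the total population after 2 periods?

Call the bands 1 to 4, youngest first.
Period 1.
Births: 2650 × 0.171 = 453
Band 2: 2010 × 0.959 = 1928
Band 3: 2650 × 0.952 = 2523
Band 4: 2040 × 0.959 = 1956
End of period: [453, 1928, 2523, 1956]
Period 2.
Births: 1928 × 0.171 = 330
Band 2: 453 × 0.959 = 434
Band 3: 1928 × 0.952 = 1835
Band 4: 2523 × 0.959 = 2420
End of period: [330, 434, 1835, 2420]
Total after period 2: 330 + 434 + 1835 + 2420 = 5019

5019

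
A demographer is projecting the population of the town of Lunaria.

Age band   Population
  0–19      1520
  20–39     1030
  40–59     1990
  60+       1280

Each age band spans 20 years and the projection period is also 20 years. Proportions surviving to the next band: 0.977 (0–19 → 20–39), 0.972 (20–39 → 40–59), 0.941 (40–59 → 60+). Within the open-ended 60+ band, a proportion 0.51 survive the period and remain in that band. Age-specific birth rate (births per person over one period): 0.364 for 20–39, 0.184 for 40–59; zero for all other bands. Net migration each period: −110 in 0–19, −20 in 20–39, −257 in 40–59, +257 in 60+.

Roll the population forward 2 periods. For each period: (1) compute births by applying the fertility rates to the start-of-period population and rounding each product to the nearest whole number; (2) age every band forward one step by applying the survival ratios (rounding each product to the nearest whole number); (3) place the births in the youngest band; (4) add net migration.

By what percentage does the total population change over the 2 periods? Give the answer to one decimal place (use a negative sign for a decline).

— Period 1 —
Births: 1030 * 0.364 = 375  |  1990 * 0.184 = 366 → 741
20–39: 1520 * 0.977 = 1485
40–59: 1030 * 0.972 = 1001
60+: 1990 * 0.941 + 1280 * 0.51 = 1873 + 653 = 2526
Net migration: 0–19 − 110 → 631; 20–39 − 20 → 1465; 40–59 − 257 → 744; 60+ + 257 → 2783
Population now: 0–19=631, 20–39=1465, 40–59=744, 60+=2783
— Period 2 —
Births: 1465 * 0.364 = 533  |  744 * 0.184 = 137 → 670
20–39: 631 * 0.977 = 616
40–59: 1465 * 0.972 = 1424
60+: 744 * 0.941 + 2783 * 0.51 = 700 + 1419 = 2119
Net migration: 0–19 − 110 → 560; 20–39 − 20 → 596; 40–59 − 257 → 1167; 60+ + 257 → 2376
Population now: 0–19=560, 20–39=596, 40–59=1167, 60+=2376
Total: 5820 → 4699; change = -1121; percentage change = -19.3%

-19.3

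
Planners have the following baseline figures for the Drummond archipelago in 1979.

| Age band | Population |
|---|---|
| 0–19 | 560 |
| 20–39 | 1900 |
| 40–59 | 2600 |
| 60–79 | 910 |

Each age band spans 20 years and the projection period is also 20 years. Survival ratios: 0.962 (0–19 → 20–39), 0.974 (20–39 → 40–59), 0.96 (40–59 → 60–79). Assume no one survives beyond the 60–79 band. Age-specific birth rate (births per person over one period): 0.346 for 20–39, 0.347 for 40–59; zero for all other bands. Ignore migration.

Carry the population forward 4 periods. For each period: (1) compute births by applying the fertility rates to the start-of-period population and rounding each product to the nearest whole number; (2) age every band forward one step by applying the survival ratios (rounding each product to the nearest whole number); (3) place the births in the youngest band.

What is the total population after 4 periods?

Period 1:
Births: 1900 * 0.346 = 657  |  2600 * 0.347 = 902 → total 1559
20–39: 560 * 0.962 = 539
40–59: 1900 * 0.974 = 1851
60–79: 2600 * 0.96 = 2496
End of period: [1559, 539, 1851, 2496]
Period 2:
Births: 539 * 0.346 = 186  |  1851 * 0.347 = 642 → total 828
20–39: 1559 * 0.962 = 1500
40–59: 539 * 0.974 = 525
60–79: 1851 * 0.96 = 1777
End of period: [828, 1500, 525, 1777]
Period 3:
Births: 1500 * 0.346 = 519  |  525 * 0.347 = 182 → total 701
20–39: 828 * 0.962 = 797
40–59: 1500 * 0.974 = 1461
60–79: 525 * 0.96 = 504
End of period: [701, 797, 1461, 504]
Period 4:
Births: 797 * 0.346 = 276  |  1461 * 0.347 = 507 → total 783
20–39: 701 * 0.962 = 674
40–59: 797 * 0.974 = 776
60–79: 1461 * 0.96 = 1403
End of period: [783, 674, 776, 1403]
Total after period 4: 783 + 674 + 776 + 1403 = 3636

3636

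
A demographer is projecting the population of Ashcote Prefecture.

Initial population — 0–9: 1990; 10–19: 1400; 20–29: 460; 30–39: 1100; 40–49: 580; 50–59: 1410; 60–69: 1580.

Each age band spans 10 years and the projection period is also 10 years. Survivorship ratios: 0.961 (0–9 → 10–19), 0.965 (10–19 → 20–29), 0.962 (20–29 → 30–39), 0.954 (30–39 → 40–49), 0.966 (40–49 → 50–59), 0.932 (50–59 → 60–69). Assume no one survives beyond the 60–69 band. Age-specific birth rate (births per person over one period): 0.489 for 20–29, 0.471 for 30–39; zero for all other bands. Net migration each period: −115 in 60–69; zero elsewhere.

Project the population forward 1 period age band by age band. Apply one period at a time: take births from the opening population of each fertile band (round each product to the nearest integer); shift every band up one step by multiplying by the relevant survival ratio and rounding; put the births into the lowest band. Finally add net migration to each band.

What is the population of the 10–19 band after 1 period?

1912

Numbering the bands 1..7 from youngest to oldest:
Period 1:
Births: 460 * 0.489 = 225 ; 1100 * 0.471 = 518 → total 743
Band 2: 1990 * 0.961 = 1912
Band 3: 1400 * 0.965 = 1351
Band 4: 460 * 0.962 = 443
Band 5: 1100 * 0.954 = 1049
Band 6: 580 * 0.966 = 560
Band 7: 1410 * 0.932 = 1314
Net migration: Band 7 − 115 → 1199
→ [743, 1912, 1351, 443, 1049, 560, 1199]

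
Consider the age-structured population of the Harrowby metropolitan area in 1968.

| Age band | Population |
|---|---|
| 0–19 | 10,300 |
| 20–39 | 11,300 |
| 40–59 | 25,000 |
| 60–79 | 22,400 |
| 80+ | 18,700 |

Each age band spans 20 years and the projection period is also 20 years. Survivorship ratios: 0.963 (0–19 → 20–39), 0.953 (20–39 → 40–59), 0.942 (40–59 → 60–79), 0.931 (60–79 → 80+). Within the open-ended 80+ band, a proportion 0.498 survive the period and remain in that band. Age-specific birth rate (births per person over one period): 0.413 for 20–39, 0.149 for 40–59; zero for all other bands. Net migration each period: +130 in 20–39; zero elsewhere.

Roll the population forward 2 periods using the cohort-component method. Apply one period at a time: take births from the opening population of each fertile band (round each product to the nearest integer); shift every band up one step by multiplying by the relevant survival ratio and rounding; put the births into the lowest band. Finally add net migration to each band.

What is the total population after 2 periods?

70635

Let band 1 be 0–19 through band 5 = 80+.
[period 1]
Births: 11300 × 0.413 = 4667 ; 25000 × 0.149 = 3725 → total 8392
Band 2: 10300 × 0.963 = 9919
Band 3: 11300 × 0.953 = 10769
Band 4: 25000 × 0.942 = 23550
Band 5: 22400 × 0.931 + 18700 × 0.498 = 20854 + 9313 = 30167
Net migration: Band 2 + 130 → 10049
→ [8392, 10049, 10769, 23550, 30167]
[period 2]
Births: 10049 × 0.413 = 4150 ; 10769 × 0.149 = 1605 → total 5755
Band 2: 8392 × 0.963 = 8081
Band 3: 10049 × 0.953 = 9577
Band 4: 10769 × 0.942 = 10144
Band 5: 23550 × 0.931 + 30167 × 0.498 = 21925 + 15023 = 36948
Net migration: Band 2 + 130 → 8211
→ [5755, 8211, 9577, 10144, 36948]
Total after period 2: 5755 + 8211 + 9577 + 10144 + 36948 = 70635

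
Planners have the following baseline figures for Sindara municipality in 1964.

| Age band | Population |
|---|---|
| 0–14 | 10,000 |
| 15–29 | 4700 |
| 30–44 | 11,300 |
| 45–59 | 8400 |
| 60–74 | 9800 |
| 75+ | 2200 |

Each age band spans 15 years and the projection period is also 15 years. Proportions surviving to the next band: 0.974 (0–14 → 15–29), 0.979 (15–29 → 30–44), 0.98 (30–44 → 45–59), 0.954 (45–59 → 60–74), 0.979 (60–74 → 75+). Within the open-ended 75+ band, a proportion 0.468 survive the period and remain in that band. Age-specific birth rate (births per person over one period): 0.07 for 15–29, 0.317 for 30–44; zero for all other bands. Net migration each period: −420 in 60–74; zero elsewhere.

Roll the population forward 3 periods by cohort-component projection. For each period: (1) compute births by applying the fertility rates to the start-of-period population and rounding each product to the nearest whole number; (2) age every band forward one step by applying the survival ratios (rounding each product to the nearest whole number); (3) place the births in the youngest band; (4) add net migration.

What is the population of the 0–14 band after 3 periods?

Numbering the bands 1..6 from youngest to oldest:
Period 1:
Births: 4700 × 0.07 = 329, 11300 × 0.317 = 3582 → 3911
Band 2: 10000 × 0.974 = 9740
Band 3: 4700 × 0.979 = 4601
Band 4: 11300 × 0.98 = 11074
Band 5: 8400 × 0.954 = 8014
Band 6: 9800 × 0.979 + 2200 × 0.468 = 9594 + 1030 = 10624
Net migration: Band 5 − 420 → 7594
→ [3911, 9740, 4601, 11074, 7594, 10624]
Period 2:
Births: 9740 × 0.07 = 682, 4601 × 0.317 = 1459 → 2141
Band 2: 3911 × 0.974 = 3809
Band 3: 9740 × 0.979 = 9535
Band 4: 4601 × 0.98 = 4509
Band 5: 11074 × 0.954 = 10565
Band 6: 7594 × 0.979 + 10624 × 0.468 = 7435 + 4972 = 12407
Net migration: Band 5 − 420 → 10145
→ [2141, 3809, 9535, 4509, 10145, 12407]
Period 3:
Births: 3809 × 0.07 = 267, 9535 × 0.317 = 3023 → 3290
Band 2: 2141 × 0.974 = 2085
Band 3: 3809 × 0.979 = 3729
Band 4: 9535 × 0.98 = 9344
Band 5: 4509 × 0.954 = 4302
Band 6: 10145 × 0.979 + 12407 × 0.468 = 9932 + 5806 = 15738
Net migration: Band 5 − 420 → 3882
→ [3290, 2085, 3729, 9344, 3882, 15738]

3290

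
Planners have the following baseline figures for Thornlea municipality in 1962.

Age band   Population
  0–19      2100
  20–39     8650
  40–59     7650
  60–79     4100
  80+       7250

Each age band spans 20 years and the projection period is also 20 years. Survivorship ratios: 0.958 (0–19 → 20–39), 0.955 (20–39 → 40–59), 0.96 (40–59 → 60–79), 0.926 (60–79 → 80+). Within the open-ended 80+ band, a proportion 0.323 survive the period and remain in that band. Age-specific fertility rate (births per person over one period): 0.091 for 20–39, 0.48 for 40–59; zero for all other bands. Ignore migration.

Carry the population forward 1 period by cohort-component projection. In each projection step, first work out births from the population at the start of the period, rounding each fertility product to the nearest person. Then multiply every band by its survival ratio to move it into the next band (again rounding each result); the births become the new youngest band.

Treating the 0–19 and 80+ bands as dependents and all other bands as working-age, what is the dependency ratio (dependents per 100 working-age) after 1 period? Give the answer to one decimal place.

60.2

Let band 1 be 0–19 through band 5 = 80+.
Period 1.
Births: 8650 × 0.091 = 787 ; 7650 × 0.48 = 3672 ⇒ total 4459
Band 2: 2100 × 0.958 = 2012
Band 3: 8650 × 0.955 = 8261
Band 4: 7650 × 0.96 = 7344
Band 5: 4100 × 0.926 + 7250 × 0.323 = 3797 + 2342 = 6139
End of period: [4459, 2012, 8261, 7344, 6139]
Dependents (band 0–19 + band 80+) = 4459 + 6139 = 10598; working-age = 17617; ratio = 10598/17617 × 100 = 60.2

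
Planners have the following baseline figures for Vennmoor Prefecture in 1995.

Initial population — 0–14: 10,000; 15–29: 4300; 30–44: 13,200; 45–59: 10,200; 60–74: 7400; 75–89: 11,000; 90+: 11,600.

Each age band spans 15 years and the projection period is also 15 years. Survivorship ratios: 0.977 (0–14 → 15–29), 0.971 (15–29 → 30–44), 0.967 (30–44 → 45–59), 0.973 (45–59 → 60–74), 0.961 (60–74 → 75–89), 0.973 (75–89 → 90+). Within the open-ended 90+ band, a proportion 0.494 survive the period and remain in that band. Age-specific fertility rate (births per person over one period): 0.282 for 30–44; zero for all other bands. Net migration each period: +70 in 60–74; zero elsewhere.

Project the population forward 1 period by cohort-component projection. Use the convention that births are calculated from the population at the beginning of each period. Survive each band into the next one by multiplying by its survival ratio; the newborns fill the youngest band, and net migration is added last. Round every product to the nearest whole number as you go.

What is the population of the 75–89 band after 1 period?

7111

(Bands numbered youngest = 1 to oldest = 7.)
[period 1]
Births: 13200 × 0.282 = 3722
Band 2: 10000 × 0.977 = 9770
Band 3: 4300 × 0.971 = 4175
Band 4: 13200 × 0.967 = 12764
Band 5: 10200 × 0.973 = 9925
Band 6: 7400 × 0.961 = 7111
Band 7: 11000 × 0.973 + 11600 × 0.494 = 10703 + 5730 = 16433
Net migration: Band 5 + 70 → 9995
Population now: 0–14=3722, 15–29=9770, 30–44=4175, 45–59=12764, 60–74=9995, 75–89=7111, 90+=16433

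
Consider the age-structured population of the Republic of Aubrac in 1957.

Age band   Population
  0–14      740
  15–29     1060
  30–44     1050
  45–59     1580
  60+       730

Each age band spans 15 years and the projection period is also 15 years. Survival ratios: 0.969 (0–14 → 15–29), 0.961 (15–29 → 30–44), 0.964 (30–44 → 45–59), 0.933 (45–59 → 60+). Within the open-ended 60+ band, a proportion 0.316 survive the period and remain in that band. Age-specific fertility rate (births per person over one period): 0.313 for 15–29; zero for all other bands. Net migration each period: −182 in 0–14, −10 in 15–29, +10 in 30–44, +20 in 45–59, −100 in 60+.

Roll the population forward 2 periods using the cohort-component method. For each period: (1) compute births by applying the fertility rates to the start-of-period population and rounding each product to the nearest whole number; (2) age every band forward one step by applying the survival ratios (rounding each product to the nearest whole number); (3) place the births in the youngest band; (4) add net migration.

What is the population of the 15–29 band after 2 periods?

(Bands numbered youngest = 1 to oldest = 5.)
Period 1.
Births: 1060 × 0.313 = 332
Band 2: 740 × 0.969 = 717
Band 3: 1060 × 0.961 = 1019
Band 4: 1050 × 0.964 = 1012
Band 5: 1580 × 0.933 + 730 × 0.316 = 1474 + 231 = 1705
Net migration: Band 1 − 182 → 150; Band 2 − 10 → 707; Band 3 + 10 → 1029; Band 4 + 20 → 1032; Band 5 − 100 → 1605
→ [150, 707, 1029, 1032, 1605]
Period 2.
Births: 707 × 0.313 = 221
Band 2: 150 × 0.969 = 145
Band 3: 707 × 0.961 = 679
Band 4: 1029 × 0.964 = 992
Band 5: 1032 × 0.933 + 1605 × 0.316 = 963 + 507 = 1470
Net migration: Band 1 − 182 → 39; Band 2 − 10 → 135; Band 3 + 10 → 689; Band 4 + 20 → 1012; Band 5 − 100 → 1370
→ [39, 135, 689, 1012, 1370]

135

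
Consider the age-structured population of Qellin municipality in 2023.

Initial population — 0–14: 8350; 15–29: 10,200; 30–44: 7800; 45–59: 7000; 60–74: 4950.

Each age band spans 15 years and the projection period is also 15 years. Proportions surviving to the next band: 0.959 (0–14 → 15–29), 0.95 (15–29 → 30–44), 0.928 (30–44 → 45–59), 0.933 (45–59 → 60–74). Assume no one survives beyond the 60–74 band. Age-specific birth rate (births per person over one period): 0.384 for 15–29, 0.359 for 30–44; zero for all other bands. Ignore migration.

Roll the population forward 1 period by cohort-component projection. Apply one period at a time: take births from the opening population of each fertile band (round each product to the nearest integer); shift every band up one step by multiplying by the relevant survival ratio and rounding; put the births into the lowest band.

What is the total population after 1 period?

38184

(Bands numbered youngest = 1 to oldest = 5.)
Period 1.
Births: 10200 × 0.384 = 3917, 7800 × 0.359 = 2800 → 6717
Band 2: 8350 × 0.959 = 8008
Band 3: 10200 × 0.95 = 9690
Band 4: 7800 × 0.928 = 7238
Band 5: 7000 × 0.933 = 6531
End of period: [6717, 8008, 9690, 7238, 6531]
Total after period 1: 6717 + 8008 + 9690 + 7238 + 6531 = 38184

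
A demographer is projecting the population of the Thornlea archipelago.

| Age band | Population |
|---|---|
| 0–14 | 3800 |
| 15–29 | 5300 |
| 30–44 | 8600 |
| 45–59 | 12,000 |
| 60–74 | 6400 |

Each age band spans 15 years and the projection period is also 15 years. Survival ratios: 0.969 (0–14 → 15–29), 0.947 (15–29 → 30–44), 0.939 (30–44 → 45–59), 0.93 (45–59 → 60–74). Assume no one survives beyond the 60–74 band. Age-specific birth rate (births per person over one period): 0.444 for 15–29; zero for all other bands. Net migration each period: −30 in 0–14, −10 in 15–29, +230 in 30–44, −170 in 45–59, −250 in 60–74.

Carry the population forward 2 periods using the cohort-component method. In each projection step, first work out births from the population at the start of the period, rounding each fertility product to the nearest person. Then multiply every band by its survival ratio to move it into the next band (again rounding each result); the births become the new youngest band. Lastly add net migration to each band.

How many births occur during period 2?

1630

Period 1.
Births: 5300 × 0.444 = 2353
15–29: 3800 × 0.969 = 3682
30–44: 5300 × 0.947 = 5019
45–59: 8600 × 0.939 = 8075
60–74: 12000 × 0.93 = 11160
Net migration: 0–14 − 30 → 2323; 15–29 − 10 → 3672; 30–44 + 230 → 5249; 45–59 − 170 → 7905; 60–74 − 250 → 10910
End of period: [2323, 3672, 5249, 7905, 10910]
Period 2.
Births: 3672 × 0.444 = 1630
15–29: 2323 × 0.969 = 2251
30–44: 3672 × 0.947 = 3477
45–59: 5249 × 0.939 = 4929
60–74: 7905 × 0.93 = 7352
Net migration: 0–14 − 30 → 1600; 15–29 − 10 → 2241; 30–44 + 230 → 3707; 45–59 − 170 → 4759; 60–74 − 250 → 7102
End of period: [1600, 2241, 3707, 4759, 7102]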